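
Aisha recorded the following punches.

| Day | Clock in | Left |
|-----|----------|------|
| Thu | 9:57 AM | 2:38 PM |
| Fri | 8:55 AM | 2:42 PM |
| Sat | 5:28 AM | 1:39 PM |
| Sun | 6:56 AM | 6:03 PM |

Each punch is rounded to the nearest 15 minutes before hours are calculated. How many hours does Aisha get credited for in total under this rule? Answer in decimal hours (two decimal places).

Thu: in 9:57 AM→10:00 AM, out 2:38 PM→2:45 PM; 4 h 45 min
Fri: in 8:55 AM→9:00 AM, out 2:42 PM→2:45 PM; 5 h 45 min
Sat: in 5:28 AM→5:30 AM, out 1:39 PM→1:45 PM; 8 h 15 min
Sun: in 6:56 AM→7:00 AM, out 6:03 PM→6:00 PM; 11 h 0 min
Total credited: 29 h 45 min.

29.75 hours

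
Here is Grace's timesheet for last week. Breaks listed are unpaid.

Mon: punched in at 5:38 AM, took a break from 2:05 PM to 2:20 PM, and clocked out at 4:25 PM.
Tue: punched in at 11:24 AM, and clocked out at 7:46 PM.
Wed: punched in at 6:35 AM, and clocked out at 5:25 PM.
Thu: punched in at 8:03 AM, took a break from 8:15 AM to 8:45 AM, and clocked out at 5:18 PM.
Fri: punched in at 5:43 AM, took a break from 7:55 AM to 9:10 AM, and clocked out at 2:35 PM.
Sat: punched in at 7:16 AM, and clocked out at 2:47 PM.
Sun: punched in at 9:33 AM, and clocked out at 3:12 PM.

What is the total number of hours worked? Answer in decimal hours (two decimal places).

59.27 hours

Mon: 5:38 AM–4:25 PM = 10 h 47 min; less 15 min break → 10 h 32 min
Tue: 11:24 AM–7:46 PM = 8 h 22 min
Wed: 6:35 AM–5:25 PM = 10 h 50 min
Thu: 8:03 AM–5:18 PM = 9 h 15 min; less 30 min break → 8 h 45 min
Fri: 5:43 AM–2:35 PM = 8 h 52 min; less 75 min break → 7 h 37 min
Sat: 7:16 AM–2:47 PM = 7 h 31 min
Sun: 9:33 AM–3:12 PM = 5 h 39 min
Total: 10 h 32 min + 8 h 22 min + 10 h 50 min + 8 h 45 min + 7 h 37 min + 7 h 31 min + 5 h 39 min = 59 h 16 min.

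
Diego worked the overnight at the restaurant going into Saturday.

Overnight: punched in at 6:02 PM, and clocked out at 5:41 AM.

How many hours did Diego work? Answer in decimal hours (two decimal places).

11.65 hours

Overnight: 6:02 PM → midnight = 5 h 58 min; midnight → 5:41 AM = 5 h 41 min; span 11 h 39 min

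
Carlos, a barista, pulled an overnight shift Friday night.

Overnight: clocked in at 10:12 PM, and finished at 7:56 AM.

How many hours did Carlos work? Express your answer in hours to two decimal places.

9.73 hours

Overnight: 10:12 PM → midnight = 1 h 48 min; midnight → 7:56 AM = 7 h 56 min; span 9 h 44 min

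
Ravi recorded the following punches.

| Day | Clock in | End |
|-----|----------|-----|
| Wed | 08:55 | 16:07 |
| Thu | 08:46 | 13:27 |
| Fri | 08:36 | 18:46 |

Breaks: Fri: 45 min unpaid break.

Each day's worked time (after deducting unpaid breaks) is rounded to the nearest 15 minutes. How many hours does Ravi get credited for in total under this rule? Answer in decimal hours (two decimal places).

Wed: 08:55–16:07 = 7 h 12 min → rounds to 7 h 15 min
Thu: 08:46–13:27 = 4 h 41 min → rounds to 4 h 45 min
Fri: 08:36–18:46 = 10 h 10 min − 45 min = 9 h 25 min → rounds to 9 h 30 min
Total credited: 21 h 30 min.

21.50 hours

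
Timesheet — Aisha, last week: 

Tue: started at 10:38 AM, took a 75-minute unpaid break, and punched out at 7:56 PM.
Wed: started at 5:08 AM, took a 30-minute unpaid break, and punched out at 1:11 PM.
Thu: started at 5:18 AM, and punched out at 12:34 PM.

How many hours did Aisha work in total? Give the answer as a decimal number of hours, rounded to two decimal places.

Tue: 10:38 AM–7:56 PM = 9 h 18 min; less 75 min break → 8 h 3 min
Wed: 5:08 AM–1:11 PM = 8 h 3 min; less 30 min break → 7 h 33 min
Thu: 5:18 AM–12:34 PM = 7 h 16 min
Total: 8 h 3 min + 7 h 33 min + 7 h 16 min = 22 h 52 min.

22.87 hours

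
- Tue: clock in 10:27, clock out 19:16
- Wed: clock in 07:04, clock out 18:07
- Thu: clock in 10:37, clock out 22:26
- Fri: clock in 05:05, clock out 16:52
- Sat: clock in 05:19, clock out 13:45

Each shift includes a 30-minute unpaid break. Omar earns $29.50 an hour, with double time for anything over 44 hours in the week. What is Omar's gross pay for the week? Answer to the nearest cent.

Tue: 10:27–19:16 = 8 h 49 min; less 30 min break → 8 h 19 min
Wed: 07:04–18:07 = 11 h 3 min; less 30 min break → 10 h 33 min
Thu: 10:37–22:26 = 11 h 49 min; less 30 min break → 11 h 19 min
Fri: 05:05–16:52 = 11 h 47 min; less 30 min break → 11 h 17 min
Sat: 05:19–13:45 = 8 h 26 min; less 30 min break → 7 h 56 min
Total worked: 49 h 24 min = 2964 min.
Regular 44 h 0 min = 2640 min at $29.50/h; overtime 5 h 24 min = 324 min at $59.00/h.
Pay = (2640 × $29.50 + 324 × $59.00) ÷ 60 = $1616.60.

$1616.60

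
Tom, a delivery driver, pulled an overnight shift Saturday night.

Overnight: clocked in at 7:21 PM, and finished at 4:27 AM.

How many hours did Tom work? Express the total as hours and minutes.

Overnight: 7:21 PM → midnight = 4 h 39 min; midnight → 4:27 AM = 4 h 27 min; span 9 h 6 min

9 h 6 min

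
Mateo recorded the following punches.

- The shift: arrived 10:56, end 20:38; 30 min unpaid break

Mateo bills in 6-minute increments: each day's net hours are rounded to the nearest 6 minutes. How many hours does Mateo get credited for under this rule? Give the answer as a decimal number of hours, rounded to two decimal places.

The shift: 10:56–20:38 = 9 h 42 min − 30 min = 9 h 12 min → rounds to 9 h 12 min

9.20 hours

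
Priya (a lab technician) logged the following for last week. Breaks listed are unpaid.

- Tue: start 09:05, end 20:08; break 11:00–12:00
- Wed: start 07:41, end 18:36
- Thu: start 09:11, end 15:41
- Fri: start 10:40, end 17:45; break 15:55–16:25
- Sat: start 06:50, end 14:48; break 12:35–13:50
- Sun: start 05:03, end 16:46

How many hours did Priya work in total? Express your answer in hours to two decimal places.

Tue: 09:05–20:08 = 11 h 3 min; less 60 min break → 10 h 3 min
Wed: 07:41–18:36 = 10 h 55 min
Thu: 09:11–15:41 = 6 h 30 min
Fri: 10:40–17:45 = 7 h 5 min; less 30 min break → 6 h 35 min
Sat: 06:50–14:48 = 7 h 58 min; less 75 min break → 6 h 43 min
Sun: 05:03–16:46 = 11 h 43 min
Total: 10 h 3 min + 10 h 55 min + 6 h 30 min + 6 h 35 min + 6 h 43 min + 11 h 43 min = 52 h 29 min.

52.48 hours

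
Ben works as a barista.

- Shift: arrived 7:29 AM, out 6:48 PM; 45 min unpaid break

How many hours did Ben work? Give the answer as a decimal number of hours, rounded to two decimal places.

10.57 hours

Shift: 7:29 AM–6:48 PM = 11 h 19 min; less 45 min break → 10 h 34 min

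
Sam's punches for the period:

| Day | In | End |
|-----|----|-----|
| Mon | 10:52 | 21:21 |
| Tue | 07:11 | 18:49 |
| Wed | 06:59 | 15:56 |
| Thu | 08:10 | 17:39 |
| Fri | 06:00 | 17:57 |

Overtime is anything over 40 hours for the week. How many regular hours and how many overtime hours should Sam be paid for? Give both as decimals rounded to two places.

Regular 40.00 hours, overtime 12.50 hours

Mon: 10:52–21:21 = 10 h 29 min
Tue: 07:11–18:49 = 11 h 38 min
Wed: 06:59–15:56 = 8 h 57 min
Thu: 08:10–17:39 = 9 h 29 min
Fri: 06:00–17:57 = 11 h 57 min
Total worked: 52 h 30 min = 52.50 h.
Threshold 40 h → overtime 12 h 30 min, regular 40 h 0 min.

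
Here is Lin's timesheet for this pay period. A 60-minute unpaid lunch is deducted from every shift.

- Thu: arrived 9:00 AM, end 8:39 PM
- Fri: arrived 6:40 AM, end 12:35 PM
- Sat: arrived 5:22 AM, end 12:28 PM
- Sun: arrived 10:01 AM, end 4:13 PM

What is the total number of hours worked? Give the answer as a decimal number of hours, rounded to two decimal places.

Thu: 9:00 AM–8:39 PM = 11 h 39 min; less 60 min break → 10 h 39 min
Fri: 6:40 AM–12:35 PM = 5 h 55 min; less 60 min break → 4 h 55 min
Sat: 5:22 AM–12:28 PM = 7 h 6 min; less 60 min break → 6 h 6 min
Sun: 10:01 AM–4:13 PM = 6 h 12 min; less 60 min break → 5 h 12 min
Total: 10 h 39 min + 4 h 55 min + 6 h 6 min + 5 h 12 min = 26 h 52 min.

26.87 hours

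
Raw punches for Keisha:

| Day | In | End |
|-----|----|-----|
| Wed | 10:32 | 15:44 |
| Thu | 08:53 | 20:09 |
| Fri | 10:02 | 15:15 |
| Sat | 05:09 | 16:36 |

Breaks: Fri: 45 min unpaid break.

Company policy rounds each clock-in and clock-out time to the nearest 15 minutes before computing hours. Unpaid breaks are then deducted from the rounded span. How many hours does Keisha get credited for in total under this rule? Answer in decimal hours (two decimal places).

32.25 hours

Wed: in 10:32→10:30, out 15:44→15:45; 5 h 15 min
Thu: in 08:53→09:00, out 20:09→20:15; 11 h 15 min
Fri: in 10:02→10:00, out 15:15→15:15; 5 h 15 min − 45 min = 4 h 30 min
Sat: in 05:09→05:15, out 16:36→16:30; 11 h 15 min
Total credited: 32 h 15 min.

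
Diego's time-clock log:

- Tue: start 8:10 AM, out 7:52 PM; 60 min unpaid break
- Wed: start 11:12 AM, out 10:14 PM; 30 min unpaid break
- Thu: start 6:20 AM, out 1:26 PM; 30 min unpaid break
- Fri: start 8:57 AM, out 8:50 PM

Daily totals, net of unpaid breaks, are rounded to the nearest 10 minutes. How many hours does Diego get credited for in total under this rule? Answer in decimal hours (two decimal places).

Tue: 8:10 AM–7:52 PM = 11 h 42 min − 60 min = 10 h 42 min → rounds to 10 h 40 min
Wed: 11:12 AM–10:14 PM = 11 h 2 min − 30 min = 10 h 32 min → rounds to 10 h 30 min
Thu: 6:20 AM–1:26 PM = 7 h 6 min − 30 min = 6 h 36 min → rounds to 6 h 40 min
Fri: 8:57 AM–8:50 PM = 11 h 53 min → rounds to 11 h 50 min
Total credited: 39 h 40 min.

39.67 hours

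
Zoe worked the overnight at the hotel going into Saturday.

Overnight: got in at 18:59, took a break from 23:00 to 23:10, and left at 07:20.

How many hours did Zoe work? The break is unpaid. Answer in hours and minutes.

Overnight: 18:59 → midnight = 5 h 1 min; midnight → 07:20 = 7 h 20 min; span 12 h 21 min; less 10 min break → 12 h 11 min

12 h 11 min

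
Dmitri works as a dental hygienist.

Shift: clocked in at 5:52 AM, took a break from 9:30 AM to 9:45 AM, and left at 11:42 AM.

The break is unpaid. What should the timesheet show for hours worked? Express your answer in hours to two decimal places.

Shift: 5:52 AM–11:42 AM = 5 h 50 min; less 15 min break → 5 h 35 min

5.58 hours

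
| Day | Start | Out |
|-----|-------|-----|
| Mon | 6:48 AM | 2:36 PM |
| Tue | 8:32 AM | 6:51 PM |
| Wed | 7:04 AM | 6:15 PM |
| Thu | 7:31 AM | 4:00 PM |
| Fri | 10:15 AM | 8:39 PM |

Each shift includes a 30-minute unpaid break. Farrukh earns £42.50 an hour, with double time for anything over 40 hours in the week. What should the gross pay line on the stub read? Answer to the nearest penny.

Mon: 6:48 AM–2:36 PM = 7 h 48 min; less 30 min break → 7 h 18 min
Tue: 8:32 AM–6:51 PM = 10 h 19 min; less 30 min break → 9 h 49 min
Wed: 7:04 AM–6:15 PM = 11 h 11 min; less 30 min break → 10 h 41 min
Thu: 7:31 AM–4:00 PM = 8 h 29 min; less 30 min break → 7 h 59 min
Fri: 10:15 AM–8:39 PM = 10 h 24 min; less 30 min break → 9 h 54 min
Total worked: 45 h 41 min = 2741 min.
Regular 40 h 0 min = 2400 min at £42.50/h; overtime 5 h 41 min = 341 min at £85.00/h.
Pay = (2400 × £42.50 + 341 × £85.00) ÷ 60 = £2183.08.

£2183.08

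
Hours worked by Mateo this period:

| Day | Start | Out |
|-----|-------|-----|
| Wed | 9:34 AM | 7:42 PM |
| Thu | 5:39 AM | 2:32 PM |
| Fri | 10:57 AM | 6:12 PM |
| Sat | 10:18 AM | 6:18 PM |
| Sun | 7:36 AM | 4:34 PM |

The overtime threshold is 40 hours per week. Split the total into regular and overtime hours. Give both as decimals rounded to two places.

Wed: 9:34 AM–7:42 PM = 10 h 8 min
Thu: 5:39 AM–2:32 PM = 8 h 53 min
Fri: 10:57 AM–6:12 PM = 7 h 15 min
Sat: 10:18 AM–6:18 PM = 8 h 0 min
Sun: 7:36 AM–4:34 PM = 8 h 58 min
Total worked: 43 h 14 min = 43.23 h.
Threshold 40 h → overtime 3 h 14 min, regular 40 h 0 min.

Regular 40.00 hours, overtime 3.23 hours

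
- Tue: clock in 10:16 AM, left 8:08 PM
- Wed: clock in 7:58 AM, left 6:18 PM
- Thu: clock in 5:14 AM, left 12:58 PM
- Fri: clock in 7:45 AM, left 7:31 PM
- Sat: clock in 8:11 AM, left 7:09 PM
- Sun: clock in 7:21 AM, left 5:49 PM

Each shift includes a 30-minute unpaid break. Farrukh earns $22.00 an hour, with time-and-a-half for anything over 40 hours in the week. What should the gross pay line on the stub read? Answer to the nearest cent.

Tue: 10:16 AM–8:08 PM = 9 h 52 min; less 30 min break → 9 h 22 min
Wed: 7:58 AM–6:18 PM = 10 h 20 min; less 30 min break → 9 h 50 min
Thu: 5:14 AM–12:58 PM = 7 h 44 min; less 30 min break → 7 h 14 min
Fri: 7:45 AM–7:31 PM = 11 h 46 min; less 30 min break → 11 h 16 min
Sat: 8:11 AM–7:09 PM = 10 h 58 min; less 30 min break → 10 h 28 min
Sun: 7:21 AM–5:49 PM = 10 h 28 min; less 30 min break → 9 h 58 min
Total worked: 58 h 8 min = 3488 min.
Regular 40 h 0 min = 2400 min at $22.00/h; overtime 18 h 8 min = 1088 min at $33.00/h.
Pay = (2400 × $22.00 + 1088 × $33.00) ÷ 60 = $1478.40.

$1478.40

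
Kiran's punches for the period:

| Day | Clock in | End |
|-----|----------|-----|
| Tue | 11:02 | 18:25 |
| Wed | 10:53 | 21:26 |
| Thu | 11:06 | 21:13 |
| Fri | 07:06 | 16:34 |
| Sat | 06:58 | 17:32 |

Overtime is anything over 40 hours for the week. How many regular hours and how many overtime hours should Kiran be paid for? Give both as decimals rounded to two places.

Regular 40.00 hours, overtime 8.08 hours

Tue: 11:02–18:25 = 7 h 23 min
Wed: 10:53–21:26 = 10 h 33 min
Thu: 11:06–21:13 = 10 h 7 min
Fri: 07:06–16:34 = 9 h 28 min
Sat: 06:58–17:32 = 10 h 34 min
Total worked: 48 h 5 min = 48.08 h.
Threshold 40 h → overtime 8 h 5 min, regular 40 h 0 min.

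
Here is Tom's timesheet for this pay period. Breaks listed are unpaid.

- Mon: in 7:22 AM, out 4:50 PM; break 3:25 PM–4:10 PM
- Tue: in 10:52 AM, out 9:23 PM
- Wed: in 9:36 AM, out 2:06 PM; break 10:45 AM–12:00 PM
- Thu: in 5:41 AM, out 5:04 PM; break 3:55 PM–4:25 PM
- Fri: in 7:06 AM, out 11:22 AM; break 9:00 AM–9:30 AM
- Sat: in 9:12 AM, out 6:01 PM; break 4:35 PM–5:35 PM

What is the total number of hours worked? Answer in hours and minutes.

44 h 57 min

Mon: 7:22 AM–4:50 PM = 9 h 28 min; less 45 min break → 8 h 43 min
Tue: 10:52 AM–9:23 PM = 10 h 31 min
Wed: 9:36 AM–2:06 PM = 4 h 30 min; less 75 min break → 3 h 15 min
Thu: 5:41 AM–5:04 PM = 11 h 23 min; less 30 min break → 10 h 53 min
Fri: 7:06 AM–11:22 AM = 4 h 16 min; less 30 min break → 3 h 46 min
Sat: 9:12 AM–6:01 PM = 8 h 49 min; less 60 min break → 7 h 49 min
Total: 8 h 43 min + 10 h 31 min + 3 h 15 min + 10 h 53 min + 3 h 46 min + 7 h 49 min = 44 h 57 min.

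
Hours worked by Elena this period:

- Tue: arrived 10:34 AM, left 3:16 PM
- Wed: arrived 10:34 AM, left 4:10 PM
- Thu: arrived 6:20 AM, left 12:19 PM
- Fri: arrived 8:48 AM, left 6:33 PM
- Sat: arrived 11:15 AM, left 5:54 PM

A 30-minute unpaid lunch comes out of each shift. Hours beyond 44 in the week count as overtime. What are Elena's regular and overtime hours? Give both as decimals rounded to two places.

Regular 30.18 hours, overtime 0.00 hours

Tue: 10:34 AM–3:16 PM = 4 h 42 min; less 30 min break → 4 h 12 min
Wed: 10:34 AM–4:10 PM = 5 h 36 min; less 30 min break → 5 h 6 min
Thu: 6:20 AM–12:19 PM = 5 h 59 min; less 30 min break → 5 h 29 min
Fri: 8:48 AM–6:33 PM = 9 h 45 min; less 30 min break → 9 h 15 min
Sat: 11:15 AM–5:54 PM = 6 h 39 min; less 30 min break → 6 h 9 min
Total worked: 30 h 11 min = 30.18 h.
Threshold 44 h → overtime 0 h 0 min, regular 30 h 11 min.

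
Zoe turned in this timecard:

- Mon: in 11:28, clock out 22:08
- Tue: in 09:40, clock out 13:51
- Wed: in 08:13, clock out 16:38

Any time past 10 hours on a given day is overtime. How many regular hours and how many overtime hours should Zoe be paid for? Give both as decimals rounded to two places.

Regular 22.60 hours, overtime 0.67 hours

Mon: 11:28–22:08 = 10 h 40 min
Tue: 09:40–13:51 = 4 h 11 min
Wed: 08:13–16:38 = 8 h 25 min
Mon reg 10 h 0 min / OT 0 h 40 min; Tue reg 4 h 11 min / OT 0 h 0 min; Wed reg 8 h 25 min / OT 0 h 0 min.
Totals: regular 22 h 36 min, overtime 0 h 40 min.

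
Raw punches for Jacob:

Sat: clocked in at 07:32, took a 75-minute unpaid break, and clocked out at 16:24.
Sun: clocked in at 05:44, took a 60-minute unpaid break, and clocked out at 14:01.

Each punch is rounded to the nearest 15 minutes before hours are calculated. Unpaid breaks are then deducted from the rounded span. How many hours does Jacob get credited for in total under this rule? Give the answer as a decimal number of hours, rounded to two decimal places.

Sat: in 07:32→07:30, out 16:24→16:30; 9 h 0 min − 75 min = 7 h 45 min
Sun: in 05:44→05:45, out 14:01→14:00; 8 h 15 min − 60 min = 7 h 15 min
Total credited: 15 h 0 min.

15.00 hours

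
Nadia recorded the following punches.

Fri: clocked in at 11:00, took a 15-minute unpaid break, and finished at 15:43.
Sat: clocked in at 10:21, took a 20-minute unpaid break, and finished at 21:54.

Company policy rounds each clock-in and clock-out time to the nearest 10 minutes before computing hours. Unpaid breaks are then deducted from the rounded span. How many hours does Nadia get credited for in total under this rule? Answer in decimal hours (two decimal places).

15.58 hours

Fri: in 11:00→11:00, out 15:43→15:40; 4 h 40 min − 15 min = 4 h 25 min
Sat: in 10:21→10:20, out 21:54→21:50; 11 h 30 min − 20 min = 11 h 10 min
Total credited: 15 h 35 min.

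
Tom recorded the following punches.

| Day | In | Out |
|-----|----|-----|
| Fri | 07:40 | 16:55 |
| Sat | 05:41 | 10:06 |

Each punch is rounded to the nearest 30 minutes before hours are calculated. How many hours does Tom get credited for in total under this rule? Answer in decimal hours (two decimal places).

Fri: in 07:40→07:30, out 16:55→17:00; 9 h 30 min
Sat: in 05:41→05:30, out 10:06→10:00; 4 h 30 min
Total credited: 14 h 0 min.

14.00 hours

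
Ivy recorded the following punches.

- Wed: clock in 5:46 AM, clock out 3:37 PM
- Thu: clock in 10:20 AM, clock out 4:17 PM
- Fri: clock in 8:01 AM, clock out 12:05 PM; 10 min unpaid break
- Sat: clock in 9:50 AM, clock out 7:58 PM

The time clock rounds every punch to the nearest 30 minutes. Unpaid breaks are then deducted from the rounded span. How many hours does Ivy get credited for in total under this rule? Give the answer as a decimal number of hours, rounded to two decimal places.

Wed: in 5:46 AM→6:00 AM, out 3:37 PM→3:30 PM; 9 h 30 min
Thu: in 10:20 AM→10:30 AM, out 4:17 PM→4:30 PM; 6 h 0 min
Fri: in 8:01 AM→8:00 AM, out 12:05 PM→12:00 PM; 4 h 0 min − 10 min = 3 h 50 min
Sat: in 9:50 AM→10:00 AM, out 7:58 PM→8:00 PM; 10 h 0 min
Total credited: 29 h 20 min.

29.33 hours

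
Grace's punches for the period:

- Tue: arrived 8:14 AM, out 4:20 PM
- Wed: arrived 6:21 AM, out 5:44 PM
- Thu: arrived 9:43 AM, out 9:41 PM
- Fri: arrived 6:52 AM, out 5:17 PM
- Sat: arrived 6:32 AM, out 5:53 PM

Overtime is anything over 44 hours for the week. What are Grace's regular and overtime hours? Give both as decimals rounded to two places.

Tue: 8:14 AM–4:20 PM = 8 h 6 min
Wed: 6:21 AM–5:44 PM = 11 h 23 min
Thu: 9:43 AM–9:41 PM = 11 h 58 min
Fri: 6:52 AM–5:17 PM = 10 h 25 min
Sat: 6:32 AM–5:53 PM = 11 h 21 min
Total worked: 53 h 13 min = 53.22 h.
Threshold 44 h → overtime 9 h 13 min, regular 44 h 0 min.

Regular 44.00 hours, overtime 9.22 hours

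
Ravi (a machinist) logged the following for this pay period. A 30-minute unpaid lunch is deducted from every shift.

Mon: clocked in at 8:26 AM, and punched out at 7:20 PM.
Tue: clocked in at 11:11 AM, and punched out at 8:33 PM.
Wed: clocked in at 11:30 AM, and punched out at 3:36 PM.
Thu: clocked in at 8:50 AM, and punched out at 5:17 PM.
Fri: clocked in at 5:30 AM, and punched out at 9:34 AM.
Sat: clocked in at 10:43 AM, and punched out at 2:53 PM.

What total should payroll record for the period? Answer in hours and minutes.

38 h 3 min

Mon: 8:26 AM–7:20 PM = 10 h 54 min; less 30 min break → 10 h 24 min
Tue: 11:11 AM–8:33 PM = 9 h 22 min; less 30 min break → 8 h 52 min
Wed: 11:30 AM–3:36 PM = 4 h 6 min; less 30 min break → 3 h 36 min
Thu: 8:50 AM–5:17 PM = 8 h 27 min; less 30 min break → 7 h 57 min
Fri: 5:30 AM–9:34 AM = 4 h 4 min; less 30 min break → 3 h 34 min
Sat: 10:43 AM–2:53 PM = 4 h 10 min; less 30 min break → 3 h 40 min
Total: 10 h 24 min + 8 h 52 min + 3 h 36 min + 7 h 57 min + 3 h 34 min + 3 h 40 min = 38 h 3 min.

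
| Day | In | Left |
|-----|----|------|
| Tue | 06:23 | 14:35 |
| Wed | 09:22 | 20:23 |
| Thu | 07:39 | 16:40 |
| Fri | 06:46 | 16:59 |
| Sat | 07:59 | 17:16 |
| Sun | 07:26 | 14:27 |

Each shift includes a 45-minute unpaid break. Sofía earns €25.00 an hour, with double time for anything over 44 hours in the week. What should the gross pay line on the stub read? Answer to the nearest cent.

Tue: 06:23–14:35 = 8 h 12 min; less 45 min break → 7 h 27 min
Wed: 09:22–20:23 = 11 h 1 min; less 45 min break → 10 h 16 min
Thu: 07:39–16:40 = 9 h 1 min; less 45 min break → 8 h 16 min
Fri: 06:46–16:59 = 10 h 13 min; less 45 min break → 9 h 28 min
Sat: 07:59–17:16 = 9 h 17 min; less 45 min break → 8 h 32 min
Sun: 07:26–14:27 = 7 h 1 min; less 45 min break → 6 h 16 min
Total worked: 50 h 15 min = 3015 min.
Regular 44 h 0 min = 2640 min at €25.00/h; overtime 6 h 15 min = 375 min at €50.00/h.
Pay = (2640 × €25.00 + 375 × €50.00) ÷ 60 = €1412.50.

€1412.50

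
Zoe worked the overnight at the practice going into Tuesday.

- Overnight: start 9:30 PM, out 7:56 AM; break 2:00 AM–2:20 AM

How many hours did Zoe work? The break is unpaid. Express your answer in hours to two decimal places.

Overnight: 9:30 PM → midnight = 2 h 30 min; midnight → 7:56 AM = 7 h 56 min; span 10 h 26 min; less 20 min break → 10 h 6 min

10.10 hours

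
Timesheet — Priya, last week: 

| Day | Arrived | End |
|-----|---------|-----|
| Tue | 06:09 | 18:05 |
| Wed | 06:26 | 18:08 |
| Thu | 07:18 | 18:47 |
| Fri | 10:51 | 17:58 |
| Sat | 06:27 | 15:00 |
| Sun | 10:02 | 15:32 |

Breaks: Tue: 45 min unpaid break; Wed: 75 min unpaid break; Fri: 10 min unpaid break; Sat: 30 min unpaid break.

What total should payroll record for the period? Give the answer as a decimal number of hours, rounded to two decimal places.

Tue: 06:09–18:05 = 11 h 56 min; less 45 min break → 11 h 11 min
Wed: 06:26–18:08 = 11 h 42 min; less 75 min break → 10 h 27 min
Thu: 07:18–18:47 = 11 h 29 min
Fri: 10:51–17:58 = 7 h 7 min; less 10 min break → 6 h 57 min
Sat: 06:27–15:00 = 8 h 33 min; less 30 min break → 8 h 3 min
Sun: 10:02–15:32 = 5 h 30 min
Total: 11 h 11 min + 10 h 27 min + 11 h 29 min + 6 h 57 min + 8 h 3 min + 5 h 30 min = 53 h 37 min.

53.62 hours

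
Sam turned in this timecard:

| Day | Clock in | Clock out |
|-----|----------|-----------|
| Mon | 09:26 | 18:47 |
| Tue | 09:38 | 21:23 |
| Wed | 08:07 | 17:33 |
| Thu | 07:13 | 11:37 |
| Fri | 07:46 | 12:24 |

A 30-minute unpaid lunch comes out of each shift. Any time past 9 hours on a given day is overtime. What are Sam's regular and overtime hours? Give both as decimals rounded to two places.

Regular 34.82 hours, overtime 2.25 hours

Mon: 09:26–18:47 = 9 h 21 min; less 30 min break → 8 h 51 min
Tue: 09:38–21:23 = 11 h 45 min; less 30 min break → 11 h 15 min
Wed: 08:07–17:33 = 9 h 26 min; less 30 min break → 8 h 56 min
Thu: 07:13–11:37 = 4 h 24 min; less 30 min break → 3 h 54 min
Fri: 07:46–12:24 = 4 h 38 min; less 30 min break → 4 h 8 min
Mon reg 8 h 51 min / OT 0 h 0 min; Tue reg 9 h 0 min / OT 2 h 15 min; Wed reg 8 h 56 min / OT 0 h 0 min; Thu reg 3 h 54 min / OT 0 h 0 min; Fri reg 4 h 8 min / OT 0 h 0 min.
Totals: regular 34 h 49 min, overtime 2 h 15 min.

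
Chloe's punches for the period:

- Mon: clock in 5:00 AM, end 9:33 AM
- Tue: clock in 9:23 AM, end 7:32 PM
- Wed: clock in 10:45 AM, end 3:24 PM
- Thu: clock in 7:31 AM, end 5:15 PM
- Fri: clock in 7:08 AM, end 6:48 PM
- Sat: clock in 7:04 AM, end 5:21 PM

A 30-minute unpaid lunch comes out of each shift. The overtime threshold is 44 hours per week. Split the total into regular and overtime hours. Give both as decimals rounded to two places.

Mon: 5:00 AM–9:33 AM = 4 h 33 min; less 30 min break → 4 h 3 min
Tue: 9:23 AM–7:32 PM = 10 h 9 min; less 30 min break → 9 h 39 min
Wed: 10:45 AM–3:24 PM = 4 h 39 min; less 30 min break → 4 h 9 min
Thu: 7:31 AM–5:15 PM = 9 h 44 min; less 30 min break → 9 h 14 min
Fri: 7:08 AM–6:48 PM = 11 h 40 min; less 30 min break → 11 h 10 min
Sat: 7:04 AM–5:21 PM = 10 h 17 min; less 30 min break → 9 h 47 min
Total worked: 48 h 2 min = 48.03 h.
Threshold 44 h → overtime 4 h 2 min, regular 44 h 0 min.

Regular 44.00 hours, overtime 4.03 hours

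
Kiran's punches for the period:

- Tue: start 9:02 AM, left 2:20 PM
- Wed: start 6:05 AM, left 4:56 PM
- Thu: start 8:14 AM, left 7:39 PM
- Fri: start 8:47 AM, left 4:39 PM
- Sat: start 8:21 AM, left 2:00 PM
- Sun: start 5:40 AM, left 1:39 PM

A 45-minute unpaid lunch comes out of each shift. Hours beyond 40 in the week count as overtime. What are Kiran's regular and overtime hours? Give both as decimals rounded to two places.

Regular 40.00 hours, overtime 4.57 hours

Tue: 9:02 AM–2:20 PM = 5 h 18 min; less 45 min break → 4 h 33 min
Wed: 6:05 AM–4:56 PM = 10 h 51 min; less 45 min break → 10 h 6 min
Thu: 8:14 AM–7:39 PM = 11 h 25 min; less 45 min break → 10 h 40 min
Fri: 8:47 AM–4:39 PM = 7 h 52 min; less 45 min break → 7 h 7 min
Sat: 8:21 AM–2:00 PM = 5 h 39 min; less 45 min break → 4 h 54 min
Sun: 5:40 AM–1:39 PM = 7 h 59 min; less 45 min break → 7 h 14 min
Total worked: 44 h 34 min = 44.57 h.
Threshold 40 h → overtime 4 h 34 min, regular 40 h 0 min.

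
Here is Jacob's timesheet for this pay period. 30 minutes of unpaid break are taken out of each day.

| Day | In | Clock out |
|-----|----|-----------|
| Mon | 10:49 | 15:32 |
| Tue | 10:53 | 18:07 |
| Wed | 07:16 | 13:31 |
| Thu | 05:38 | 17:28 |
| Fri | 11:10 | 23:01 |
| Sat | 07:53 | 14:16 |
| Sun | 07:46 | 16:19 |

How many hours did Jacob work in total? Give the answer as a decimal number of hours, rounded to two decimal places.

53.32 hours

Mon: 10:49–15:32 = 4 h 43 min; less 30 min break → 4 h 13 min
Tue: 10:53–18:07 = 7 h 14 min; less 30 min break → 6 h 44 min
Wed: 07:16–13:31 = 6 h 15 min; less 30 min break → 5 h 45 min
Thu: 05:38–17:28 = 11 h 50 min; less 30 min break → 11 h 20 min
Fri: 11:10–23:01 = 11 h 51 min; less 30 min break → 11 h 21 min
Sat: 07:53–14:16 = 6 h 23 min; less 30 min break → 5 h 53 min
Sun: 07:46–16:19 = 8 h 33 min; less 30 min break → 8 h 3 min
Total: 4 h 13 min + 6 h 44 min + 5 h 45 min + 11 h 20 min + 11 h 21 min + 5 h 53 min + 8 h 3 min = 53 h 19 min.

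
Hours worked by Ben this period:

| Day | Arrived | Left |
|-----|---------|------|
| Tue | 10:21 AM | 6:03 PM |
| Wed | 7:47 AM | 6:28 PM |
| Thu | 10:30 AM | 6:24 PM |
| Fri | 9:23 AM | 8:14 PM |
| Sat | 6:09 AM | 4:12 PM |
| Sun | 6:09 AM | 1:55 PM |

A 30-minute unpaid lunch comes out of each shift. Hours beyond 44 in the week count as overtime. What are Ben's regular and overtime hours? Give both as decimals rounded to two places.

Tue: 10:21 AM–6:03 PM = 7 h 42 min; less 30 min break → 7 h 12 min
Wed: 7:47 AM–6:28 PM = 10 h 41 min; less 30 min break → 10 h 11 min
Thu: 10:30 AM–6:24 PM = 7 h 54 min; less 30 min break → 7 h 24 min
Fri: 9:23 AM–8:14 PM = 10 h 51 min; less 30 min break → 10 h 21 min
Sat: 6:09 AM–4:12 PM = 10 h 3 min; less 30 min break → 9 h 33 min
Sun: 6:09 AM–1:55 PM = 7 h 46 min; less 30 min break → 7 h 16 min
Total worked: 51 h 57 min = 51.95 h.
Threshold 44 h → overtime 7 h 57 min, regular 44 h 0 min.

Regular 44.00 hours, overtime 7.95 hours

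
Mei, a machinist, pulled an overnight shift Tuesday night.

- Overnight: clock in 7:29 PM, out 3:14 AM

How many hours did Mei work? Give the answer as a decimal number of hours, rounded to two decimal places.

Overnight: 7:29 PM → midnight = 4 h 31 min; midnight → 3:14 AM = 3 h 14 min; span 7 h 45 min

7.75 hours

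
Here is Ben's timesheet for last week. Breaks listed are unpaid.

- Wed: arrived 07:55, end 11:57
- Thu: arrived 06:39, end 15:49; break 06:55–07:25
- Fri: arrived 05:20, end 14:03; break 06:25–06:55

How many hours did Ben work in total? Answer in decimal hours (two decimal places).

20.92 hours

Wed: 07:55–11:57 = 4 h 2 min
Thu: 06:39–15:49 = 9 h 10 min; less 30 min break → 8 h 40 min
Fri: 05:20–14:03 = 8 h 43 min; less 30 min break → 8 h 13 min
Total: 4 h 2 min + 8 h 40 min + 8 h 13 min = 20 h 55 min.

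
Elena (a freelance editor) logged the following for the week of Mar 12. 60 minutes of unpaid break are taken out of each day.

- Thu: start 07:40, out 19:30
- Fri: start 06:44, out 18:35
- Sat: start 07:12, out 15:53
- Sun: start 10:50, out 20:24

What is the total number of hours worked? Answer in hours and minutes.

37 h 56 min

Thu: 07:40–19:30 = 11 h 50 min; less 60 min break → 10 h 50 min
Fri: 06:44–18:35 = 11 h 51 min; less 60 min break → 10 h 51 min
Sat: 07:12–15:53 = 8 h 41 min; less 60 min break → 7 h 41 min
Sun: 10:50–20:24 = 9 h 34 min; less 60 min break → 8 h 34 min
Total: 10 h 50 min + 10 h 51 min + 7 h 41 min + 8 h 34 min = 37 h 56 min.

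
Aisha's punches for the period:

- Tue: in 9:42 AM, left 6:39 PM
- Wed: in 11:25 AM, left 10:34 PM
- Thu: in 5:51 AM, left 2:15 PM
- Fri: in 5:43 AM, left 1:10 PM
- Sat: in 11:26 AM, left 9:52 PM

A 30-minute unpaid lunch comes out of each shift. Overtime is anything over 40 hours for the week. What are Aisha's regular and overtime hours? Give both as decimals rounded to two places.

Tue: 9:42 AM–6:39 PM = 8 h 57 min; less 30 min break → 8 h 27 min
Wed: 11:25 AM–10:34 PM = 11 h 9 min; less 30 min break → 10 h 39 min
Thu: 5:51 AM–2:15 PM = 8 h 24 min; less 30 min break → 7 h 54 min
Fri: 5:43 AM–1:10 PM = 7 h 27 min; less 30 min break → 6 h 57 min
Sat: 11:26 AM–9:52 PM = 10 h 26 min; less 30 min break → 9 h 56 min
Total worked: 43 h 53 min = 43.88 h.
Threshold 40 h → overtime 3 h 53 min, regular 40 h 0 min.

Regular 40.00 hours, overtime 3.88 hours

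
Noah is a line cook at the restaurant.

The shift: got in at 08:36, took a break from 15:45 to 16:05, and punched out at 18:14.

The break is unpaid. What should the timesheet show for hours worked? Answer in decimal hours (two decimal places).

The shift: 08:36–18:14 = 9 h 38 min; less 20 min break → 9 h 18 min

9.30 hours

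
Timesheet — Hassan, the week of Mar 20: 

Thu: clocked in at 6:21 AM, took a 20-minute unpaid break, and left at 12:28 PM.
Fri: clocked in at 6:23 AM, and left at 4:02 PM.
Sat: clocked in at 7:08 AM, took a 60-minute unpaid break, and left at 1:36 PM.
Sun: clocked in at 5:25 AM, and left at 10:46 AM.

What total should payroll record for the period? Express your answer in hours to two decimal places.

26.25 hours

Thu: 6:21 AM–12:28 PM = 6 h 7 min; less 20 min break → 5 h 47 min
Fri: 6:23 AM–4:02 PM = 9 h 39 min
Sat: 7:08 AM–1:36 PM = 6 h 28 min; less 60 min break → 5 h 28 min
Sun: 5:25 AM–10:46 AM = 5 h 21 min
Total: 5 h 47 min + 9 h 39 min + 5 h 28 min + 5 h 21 min = 26 h 15 min.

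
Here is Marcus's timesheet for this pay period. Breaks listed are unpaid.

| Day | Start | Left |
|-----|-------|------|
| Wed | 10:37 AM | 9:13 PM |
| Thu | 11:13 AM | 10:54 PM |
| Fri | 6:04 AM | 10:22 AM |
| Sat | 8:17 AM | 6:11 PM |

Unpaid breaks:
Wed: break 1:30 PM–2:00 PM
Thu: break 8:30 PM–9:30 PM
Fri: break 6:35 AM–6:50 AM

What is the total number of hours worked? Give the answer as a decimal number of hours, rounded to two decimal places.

Wed: 10:37 AM–9:13 PM = 10 h 36 min; less 30 min break → 10 h 6 min
Thu: 11:13 AM–10:54 PM = 11 h 41 min; less 60 min break → 10 h 41 min
Fri: 6:04 AM–10:22 AM = 4 h 18 min; less 15 min break → 4 h 3 min
Sat: 8:17 AM–6:11 PM = 9 h 54 min
Total: 10 h 6 min + 10 h 41 min + 4 h 3 min + 9 h 54 min = 34 h 44 min.

34.73 hours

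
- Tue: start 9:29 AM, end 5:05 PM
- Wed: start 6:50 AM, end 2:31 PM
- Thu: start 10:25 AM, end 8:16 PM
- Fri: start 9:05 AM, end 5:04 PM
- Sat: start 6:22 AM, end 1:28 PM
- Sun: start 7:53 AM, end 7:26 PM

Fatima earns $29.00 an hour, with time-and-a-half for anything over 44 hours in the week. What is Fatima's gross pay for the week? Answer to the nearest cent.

$1613.85

Tue: 9:29 AM–5:05 PM = 7 h 36 min
Wed: 6:50 AM–2:31 PM = 7 h 41 min
Thu: 10:25 AM–8:16 PM = 9 h 51 min
Fri: 9:05 AM–5:04 PM = 7 h 59 min
Sat: 6:22 AM–1:28 PM = 7 h 6 min
Sun: 7:53 AM–7:26 PM = 11 h 33 min
Total worked: 51 h 46 min = 3106 min.
Regular 44 h 0 min = 2640 min at $29.00/h; overtime 7 h 46 min = 466 min at $43.50/h.
Pay = (2640 × $29.00 + 466 × $43.50) ÷ 60 = $1613.85.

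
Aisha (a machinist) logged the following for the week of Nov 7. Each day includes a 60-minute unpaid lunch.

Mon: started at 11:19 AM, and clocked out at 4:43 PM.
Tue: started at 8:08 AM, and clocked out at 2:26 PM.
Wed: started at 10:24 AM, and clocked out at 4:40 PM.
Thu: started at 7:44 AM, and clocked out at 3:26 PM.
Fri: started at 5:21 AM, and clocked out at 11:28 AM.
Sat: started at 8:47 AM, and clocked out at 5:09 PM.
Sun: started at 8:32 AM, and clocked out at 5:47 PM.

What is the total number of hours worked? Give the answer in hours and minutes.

42 h 24 min

Mon: 11:19 AM–4:43 PM = 5 h 24 min; less 60 min break → 4 h 24 min
Tue: 8:08 AM–2:26 PM = 6 h 18 min; less 60 min break → 5 h 18 min
Wed: 10:24 AM–4:40 PM = 6 h 16 min; less 60 min break → 5 h 16 min
Thu: 7:44 AM–3:26 PM = 7 h 42 min; less 60 min break → 6 h 42 min
Fri: 5:21 AM–11:28 AM = 6 h 7 min; less 60 min break → 5 h 7 min
Sat: 8:47 AM–5:09 PM = 8 h 22 min; less 60 min break → 7 h 22 min
Sun: 8:32 AM–5:47 PM = 9 h 15 min; less 60 min break → 8 h 15 min
Total: 4 h 24 min + 5 h 18 min + 5 h 16 min + 6 h 42 min + 5 h 7 min + 7 h 22 min + 8 h 15 min = 42 h 24 min.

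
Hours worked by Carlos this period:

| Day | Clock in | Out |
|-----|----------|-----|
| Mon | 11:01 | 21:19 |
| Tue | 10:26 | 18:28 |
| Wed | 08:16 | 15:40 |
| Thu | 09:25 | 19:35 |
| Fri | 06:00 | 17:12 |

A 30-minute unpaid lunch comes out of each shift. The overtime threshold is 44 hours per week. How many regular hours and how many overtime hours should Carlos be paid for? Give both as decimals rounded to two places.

Mon: 11:01–21:19 = 10 h 18 min; less 30 min break → 9 h 48 min
Tue: 10:26–18:28 = 8 h 2 min; less 30 min break → 7 h 32 min
Wed: 08:16–15:40 = 7 h 24 min; less 30 min break → 6 h 54 min
Thu: 09:25–19:35 = 10 h 10 min; less 30 min break → 9 h 40 min
Fri: 06:00–17:12 = 11 h 12 min; less 30 min break → 10 h 42 min
Total worked: 44 h 36 min = 44.60 h.
Threshold 44 h → overtime 0 h 36 min, regular 44 h 0 min.

Regular 44.00 hours, overtime 0.60 hours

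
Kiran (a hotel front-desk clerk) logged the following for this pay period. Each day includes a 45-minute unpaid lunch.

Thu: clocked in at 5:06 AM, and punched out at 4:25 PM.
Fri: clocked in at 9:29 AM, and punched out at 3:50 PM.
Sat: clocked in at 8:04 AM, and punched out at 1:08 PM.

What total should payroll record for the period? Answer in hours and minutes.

20 h 29 min

Thu: 5:06 AM–4:25 PM = 11 h 19 min; less 45 min break → 10 h 34 min
Fri: 9:29 AM–3:50 PM = 6 h 21 min; less 45 min break → 5 h 36 min
Sat: 8:04 AM–1:08 PM = 5 h 4 min; less 45 min break → 4 h 19 min
Total: 10 h 34 min + 5 h 36 min + 4 h 19 min = 20 h 29 min.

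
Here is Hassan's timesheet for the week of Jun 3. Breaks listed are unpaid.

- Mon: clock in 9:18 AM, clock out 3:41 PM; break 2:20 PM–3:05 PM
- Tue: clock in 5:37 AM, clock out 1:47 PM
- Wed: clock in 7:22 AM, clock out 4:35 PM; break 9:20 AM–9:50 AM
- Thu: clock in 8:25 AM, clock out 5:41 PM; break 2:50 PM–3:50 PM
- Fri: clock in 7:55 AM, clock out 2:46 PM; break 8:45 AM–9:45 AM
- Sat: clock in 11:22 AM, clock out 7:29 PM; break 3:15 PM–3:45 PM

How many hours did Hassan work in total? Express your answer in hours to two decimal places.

Mon: 9:18 AM–3:41 PM = 6 h 23 min; less 45 min break → 5 h 38 min
Tue: 5:37 AM–1:47 PM = 8 h 10 min
Wed: 7:22 AM–4:35 PM = 9 h 13 min; less 30 min break → 8 h 43 min
Thu: 8:25 AM–5:41 PM = 9 h 16 min; less 60 min break → 8 h 16 min
Fri: 7:55 AM–2:46 PM = 6 h 51 min; less 60 min break → 5 h 51 min
Sat: 11:22 AM–7:29 PM = 8 h 7 min; less 30 min break → 7 h 37 min
Total: 5 h 38 min + 8 h 10 min + 8 h 43 min + 8 h 16 min + 5 h 51 min + 7 h 37 min = 44 h 15 min.

44.25 hours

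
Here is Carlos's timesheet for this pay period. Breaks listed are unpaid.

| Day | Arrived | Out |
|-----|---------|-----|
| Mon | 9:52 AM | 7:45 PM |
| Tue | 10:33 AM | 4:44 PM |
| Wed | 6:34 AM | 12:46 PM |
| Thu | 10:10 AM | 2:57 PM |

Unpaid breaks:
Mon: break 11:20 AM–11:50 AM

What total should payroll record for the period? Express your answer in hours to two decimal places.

Mon: 9:52 AM–7:45 PM = 9 h 53 min; less 30 min break → 9 h 23 min
Tue: 10:33 AM–4:44 PM = 6 h 11 min
Wed: 6:34 AM–12:46 PM = 6 h 12 min
Thu: 10:10 AM–2:57 PM = 4 h 47 min
Total: 9 h 23 min + 6 h 11 min + 6 h 12 min + 4 h 47 min = 26 h 33 min.

26.55 hours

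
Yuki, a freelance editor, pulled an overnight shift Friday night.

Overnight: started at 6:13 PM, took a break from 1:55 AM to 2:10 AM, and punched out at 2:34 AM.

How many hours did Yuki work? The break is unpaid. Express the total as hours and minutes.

8 h 6 min

Overnight: 6:13 PM → midnight = 5 h 47 min; midnight → 2:34 AM = 2 h 34 min; span 8 h 21 min; less 15 min break → 8 h 6 min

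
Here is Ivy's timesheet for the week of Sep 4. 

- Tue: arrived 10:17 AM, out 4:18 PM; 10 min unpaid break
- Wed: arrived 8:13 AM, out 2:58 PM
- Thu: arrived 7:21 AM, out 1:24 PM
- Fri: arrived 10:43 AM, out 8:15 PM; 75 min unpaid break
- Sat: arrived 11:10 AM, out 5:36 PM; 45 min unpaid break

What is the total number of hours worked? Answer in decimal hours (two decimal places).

32.62 hours

Tue: 10:17 AM–4:18 PM = 6 h 1 min; less 10 min break → 5 h 51 min
Wed: 8:13 AM–2:58 PM = 6 h 45 min
Thu: 7:21 AM–1:24 PM = 6 h 3 min
Fri: 10:43 AM–8:15 PM = 9 h 32 min; less 75 min break → 8 h 17 min
Sat: 11:10 AM–5:36 PM = 6 h 26 min; less 45 min break → 5 h 41 min
Total: 5 h 51 min + 6 h 45 min + 6 h 3 min + 8 h 17 min + 5 h 41 min = 32 h 37 min.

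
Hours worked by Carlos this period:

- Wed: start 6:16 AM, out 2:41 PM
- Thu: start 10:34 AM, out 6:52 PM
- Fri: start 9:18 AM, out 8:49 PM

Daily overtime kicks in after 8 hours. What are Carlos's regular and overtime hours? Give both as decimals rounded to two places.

Wed: 6:16 AM–2:41 PM = 8 h 25 min
Thu: 10:34 AM–6:52 PM = 8 h 18 min
Fri: 9:18 AM–8:49 PM = 11 h 31 min
Wed reg 8 h 0 min / OT 0 h 25 min; Thu reg 8 h 0 min / OT 0 h 18 min; Fri reg 8 h 0 min / OT 3 h 31 min.
Totals: regular 24 h 0 min, overtime 4 h 14 min.

Regular 24.00 hours, overtime 4.23 hours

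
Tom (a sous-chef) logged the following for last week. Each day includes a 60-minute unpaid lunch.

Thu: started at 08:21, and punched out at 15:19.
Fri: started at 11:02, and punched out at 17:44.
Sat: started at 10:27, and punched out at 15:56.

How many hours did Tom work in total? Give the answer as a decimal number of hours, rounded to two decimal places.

Thu: 08:21–15:19 = 6 h 58 min; less 60 min break → 5 h 58 min
Fri: 11:02–17:44 = 6 h 42 min; less 60 min break → 5 h 42 min
Sat: 10:27–15:56 = 5 h 29 min; less 60 min break → 4 h 29 min
Total: 5 h 58 min + 5 h 42 min + 4 h 29 min = 16 h 9 min.

16.15 hours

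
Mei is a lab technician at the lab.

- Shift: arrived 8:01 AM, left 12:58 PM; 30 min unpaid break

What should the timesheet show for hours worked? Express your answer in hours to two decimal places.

Shift: 8:01 AM–12:58 PM = 4 h 57 min; less 30 min break → 4 h 27 min

4.45 hours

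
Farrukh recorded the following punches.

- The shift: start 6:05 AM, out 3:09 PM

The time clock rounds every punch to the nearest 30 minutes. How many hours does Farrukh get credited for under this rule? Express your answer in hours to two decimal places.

9.00 hours

The shift: in 6:05 AM→6:00 AM, out 3:09 PM→3:00 PM; 9 h 0 min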